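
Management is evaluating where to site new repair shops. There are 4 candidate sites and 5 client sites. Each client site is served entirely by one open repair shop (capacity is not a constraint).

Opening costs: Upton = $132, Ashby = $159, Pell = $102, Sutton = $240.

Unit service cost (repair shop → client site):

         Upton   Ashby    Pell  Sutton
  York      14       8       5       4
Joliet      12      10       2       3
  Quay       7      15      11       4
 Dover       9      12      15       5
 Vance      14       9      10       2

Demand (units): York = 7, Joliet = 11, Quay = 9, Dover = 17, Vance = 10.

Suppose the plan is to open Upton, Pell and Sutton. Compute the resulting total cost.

Each client site is assigned to its cheapest site among the open ones.
{Upton, Pell, Sutton}: York→Sutton 4·7=28, Joliet→Pell 2·11=22, Quay→Sutton 4·9=36, Dover→Sutton 5·17=85, Vance→Sutton 2·10=20. Service 191; fixed 474; total 665.

Total cost: 665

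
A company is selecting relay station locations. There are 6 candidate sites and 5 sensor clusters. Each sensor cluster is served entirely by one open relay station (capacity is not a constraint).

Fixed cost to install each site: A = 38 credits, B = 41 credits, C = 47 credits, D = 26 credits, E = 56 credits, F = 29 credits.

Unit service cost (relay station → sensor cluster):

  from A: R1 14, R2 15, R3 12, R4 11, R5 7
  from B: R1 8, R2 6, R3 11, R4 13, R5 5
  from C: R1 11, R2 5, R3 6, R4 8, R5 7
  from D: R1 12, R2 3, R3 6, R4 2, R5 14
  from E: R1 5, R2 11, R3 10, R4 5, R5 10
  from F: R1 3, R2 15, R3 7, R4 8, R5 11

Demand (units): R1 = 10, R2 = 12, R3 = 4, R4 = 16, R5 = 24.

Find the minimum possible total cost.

For any fixed open set, each sensor cluster goes to its cheapest open site; total = fixed + service.
{B, D, F}: R1→F 3·10=30, R2→D 3·12=36, R3→D 6·4=24, R4→D 2·16=32, R5→B 5·24=120. Service 242; fixed 96; total 338.
{B, D}: service 292 + fixed 67 = 359
{A, B, D, F}: service 242 + fixed 134 = 376
{A, B, C, D, E, F}: service 242 + fixed 237 = 479
No other subset beats 338.

Minimum total cost: 338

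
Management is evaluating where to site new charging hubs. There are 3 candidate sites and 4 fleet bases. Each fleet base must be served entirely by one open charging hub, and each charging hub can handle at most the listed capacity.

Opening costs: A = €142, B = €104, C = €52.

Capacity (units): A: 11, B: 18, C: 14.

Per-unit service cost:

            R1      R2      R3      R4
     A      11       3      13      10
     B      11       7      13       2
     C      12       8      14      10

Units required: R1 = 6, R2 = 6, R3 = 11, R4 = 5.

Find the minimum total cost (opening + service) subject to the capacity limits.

Minimum total cost: 428

Open {B, C}: R1→B 11·6=66, R2→B 7·6=42, R3→C 14·11=154, R4→B 2·5=10.
Loads: B carries 17/18, C carries 11/14. Service 272; fixed 156; total 428.
Next best feasible plan costs 429.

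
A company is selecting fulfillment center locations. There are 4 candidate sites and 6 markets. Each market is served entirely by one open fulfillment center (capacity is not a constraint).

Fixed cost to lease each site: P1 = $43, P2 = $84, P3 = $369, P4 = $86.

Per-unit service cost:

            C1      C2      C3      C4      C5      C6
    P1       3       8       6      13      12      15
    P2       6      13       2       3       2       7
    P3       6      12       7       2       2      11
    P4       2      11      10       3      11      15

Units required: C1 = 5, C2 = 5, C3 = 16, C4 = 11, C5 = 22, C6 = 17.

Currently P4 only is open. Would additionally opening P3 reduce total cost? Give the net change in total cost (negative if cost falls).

Current service cost with {P4}: 755.
Adding P3: each market re-picks its cheapest; new service cost 430, saving 325.
Extra fixed cost: 369. Net change = 369 − 325 = 44.
(Totals: 841 → 885.)

No — net change +44 (cost rises by 44).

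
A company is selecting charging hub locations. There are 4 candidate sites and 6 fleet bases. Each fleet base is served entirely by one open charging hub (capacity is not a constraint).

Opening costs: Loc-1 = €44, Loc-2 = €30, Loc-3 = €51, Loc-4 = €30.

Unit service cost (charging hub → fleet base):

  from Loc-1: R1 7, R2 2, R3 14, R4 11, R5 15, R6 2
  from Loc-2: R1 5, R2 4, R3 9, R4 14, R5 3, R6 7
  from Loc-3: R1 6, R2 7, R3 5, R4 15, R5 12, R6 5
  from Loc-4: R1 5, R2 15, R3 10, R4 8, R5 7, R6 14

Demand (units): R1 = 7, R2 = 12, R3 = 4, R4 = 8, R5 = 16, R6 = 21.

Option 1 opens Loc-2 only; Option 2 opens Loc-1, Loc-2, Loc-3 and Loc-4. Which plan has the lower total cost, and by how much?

Option 1: {Loc-2}: R1→Loc-2 5·7=35, R2→Loc-2 4·12=48, R3→Loc-2 9·4=36, R4→Loc-2 14·8=112, R5→Loc-2 3·16=48, R6→Loc-2 7·21=147. Service 426; fixed 30; total 456.
Option 2: {Loc-1, Loc-2, Loc-3, Loc-4}: R1→Loc-2 5·7=35, R2→Loc-1 2·12=24, R3→Loc-3 5·4=20, R4→Loc-4 8·8=64, R5→Loc-2 3·16=48, R6→Loc-1 2·21=42. Service 233; fixed 155; total 388.
Difference: |456 − 388| = 68.

Option 2 is cheaper by 68.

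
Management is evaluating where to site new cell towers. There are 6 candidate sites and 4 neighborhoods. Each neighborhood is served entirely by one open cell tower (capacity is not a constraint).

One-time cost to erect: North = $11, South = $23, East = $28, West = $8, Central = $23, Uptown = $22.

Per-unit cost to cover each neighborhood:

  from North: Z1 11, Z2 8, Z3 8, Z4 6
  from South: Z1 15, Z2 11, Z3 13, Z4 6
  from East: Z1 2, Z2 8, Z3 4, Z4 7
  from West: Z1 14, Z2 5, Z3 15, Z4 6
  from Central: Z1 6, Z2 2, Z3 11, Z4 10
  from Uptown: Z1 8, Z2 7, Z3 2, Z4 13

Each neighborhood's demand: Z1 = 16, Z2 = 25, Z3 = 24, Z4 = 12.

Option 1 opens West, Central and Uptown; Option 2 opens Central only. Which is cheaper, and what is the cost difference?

Option 1: {West, Central, Uptown}: Z1→Central 6·16=96, Z2→Central 2·25=50, Z3→Uptown 2·24=48, Z4→West 6·12=72. Service 266; fixed 53; total 319.
Option 2: {Central}: Z1→Central 6·16=96, Z2→Central 2·25=50, Z3→Central 11·24=264, Z4→Central 10·12=120. Service 530; fixed 23; total 553.
Difference: |319 − 553| = 234.

Option 1 is cheaper by 234.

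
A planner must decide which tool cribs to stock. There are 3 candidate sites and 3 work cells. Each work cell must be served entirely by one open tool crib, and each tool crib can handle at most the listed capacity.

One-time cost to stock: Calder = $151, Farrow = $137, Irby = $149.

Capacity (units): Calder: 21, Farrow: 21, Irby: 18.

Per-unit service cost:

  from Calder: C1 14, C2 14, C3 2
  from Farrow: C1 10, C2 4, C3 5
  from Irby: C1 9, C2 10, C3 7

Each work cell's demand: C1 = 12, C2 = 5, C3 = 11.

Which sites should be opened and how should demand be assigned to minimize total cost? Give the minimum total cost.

Minimum total cost: 450

Open {Calder, Farrow}: C1→Farrow 10·12=120, C2→Farrow 4·5=20, C3→Calder 2·11=22.
Loads: Calder carries 11/21, Farrow carries 17/21. Service 162; fixed 288; total 450.
Next best feasible plan costs 469.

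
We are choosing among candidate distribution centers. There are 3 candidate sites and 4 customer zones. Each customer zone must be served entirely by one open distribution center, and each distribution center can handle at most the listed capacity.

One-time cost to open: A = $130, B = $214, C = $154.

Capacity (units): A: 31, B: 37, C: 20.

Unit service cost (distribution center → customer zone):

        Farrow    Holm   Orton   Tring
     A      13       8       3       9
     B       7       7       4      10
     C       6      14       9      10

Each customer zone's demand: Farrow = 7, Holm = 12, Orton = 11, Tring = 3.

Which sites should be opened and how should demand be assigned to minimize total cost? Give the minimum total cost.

Minimum total cost: 421

Open {B}: Farrow→B 7·7=49, Holm→B 7·12=84, Orton→B 4·11=44, Tring→B 10·3=30.
Loads: B carries 33/37. Service 207; fixed 214; total 421.
Next best feasible plan costs 482.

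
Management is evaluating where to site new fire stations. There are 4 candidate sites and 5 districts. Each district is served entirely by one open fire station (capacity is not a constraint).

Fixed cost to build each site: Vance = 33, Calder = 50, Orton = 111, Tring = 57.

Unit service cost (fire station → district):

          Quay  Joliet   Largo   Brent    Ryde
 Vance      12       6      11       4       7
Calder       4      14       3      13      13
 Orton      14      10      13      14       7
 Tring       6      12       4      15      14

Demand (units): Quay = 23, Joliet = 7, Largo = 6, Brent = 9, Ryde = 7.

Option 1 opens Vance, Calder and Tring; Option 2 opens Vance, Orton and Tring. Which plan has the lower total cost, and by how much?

Option 1: {Vance, Calder, Tring}: Quay→Calder 4·23=92, Joliet→Vance 6·7=42, Largo→Calder 3·6=18, Brent→Vance 4·9=36, Ryde→Vance 7·7=49. Service 237; fixed 140; total 377.
Option 2: {Vance, Orton, Tring}: Quay→Tring 6·23=138, Joliet→Vance 6·7=42, Largo→Tring 4·6=24, Brent→Vance 4·9=36, Ryde→Vance 7·7=49. Service 289; fixed 201; total 490.
Difference: |377 − 490| = 113.

Option 1 is cheaper by 113.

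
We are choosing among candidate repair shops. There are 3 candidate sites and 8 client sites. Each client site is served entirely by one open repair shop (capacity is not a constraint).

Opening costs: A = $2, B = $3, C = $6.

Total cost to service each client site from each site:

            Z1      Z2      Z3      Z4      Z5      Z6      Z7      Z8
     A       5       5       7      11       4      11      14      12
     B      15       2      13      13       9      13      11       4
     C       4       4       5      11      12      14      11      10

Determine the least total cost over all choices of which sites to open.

For any fixed open set, each client site goes to its cheapest open site; total = fixed + service.
{A, B}: Z1→A 5, Z2→B 2, Z3→A 7, Z4→A 11, Z5→A 4, Z6→A 11, Z7→B 11, Z8→B 4. Service 55; fixed 5; total 60.
{A, B, C}: Z1→C 4, Z2→B 2, Z3→C 5, Z4→A 11, Z5→A 4, Z6→A 11, Z7→B 11, Z8→B 4. Service 52; fixed 11; total 63.
{A, C}: service 60 + fixed 8 = 68
{A}: service 69 + fixed 2 = 71
No other subset beats 60.

Minimum total cost: 60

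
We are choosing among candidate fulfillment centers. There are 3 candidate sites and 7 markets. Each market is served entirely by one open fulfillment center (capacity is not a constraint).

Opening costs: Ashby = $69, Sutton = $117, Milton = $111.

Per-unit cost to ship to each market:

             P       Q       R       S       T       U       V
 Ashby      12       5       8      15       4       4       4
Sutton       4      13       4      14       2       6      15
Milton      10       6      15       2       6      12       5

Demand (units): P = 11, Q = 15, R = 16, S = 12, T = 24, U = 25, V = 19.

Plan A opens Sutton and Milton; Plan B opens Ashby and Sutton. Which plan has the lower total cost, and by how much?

Plan A: {Sutton, Milton}: P→Sutton 4·11=44, Q→Milton 6·15=90, R→Sutton 4·16=64, S→Milton 2·12=24, T→Sutton 2·24=48, U→Sutton 6·25=150, V→Milton 5·19=95. Service 515; fixed 228; total 743.
Plan B: {Ashby, Sutton}: P→Sutton 4·11=44, Q→Ashby 5·15=75, R→Sutton 4·16=64, S→Sutton 14·12=168, T→Sutton 2·24=48, U→Ashby 4·25=100, V→Ashby 4·19=76. Service 575; fixed 186; total 761.
Difference: |743 − 761| = 18.

Plan A is cheaper by 18.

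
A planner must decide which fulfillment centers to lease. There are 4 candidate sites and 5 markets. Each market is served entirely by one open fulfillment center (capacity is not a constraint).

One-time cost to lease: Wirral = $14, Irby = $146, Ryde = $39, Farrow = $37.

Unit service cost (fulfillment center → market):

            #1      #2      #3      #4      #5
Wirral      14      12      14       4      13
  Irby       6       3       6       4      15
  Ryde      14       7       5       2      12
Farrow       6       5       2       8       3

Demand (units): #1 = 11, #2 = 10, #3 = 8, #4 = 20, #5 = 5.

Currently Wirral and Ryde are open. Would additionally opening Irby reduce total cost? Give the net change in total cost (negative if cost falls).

Current service cost with {Wirral, Ryde}: 364.
Adding Irby: each market re-picks its cheapest; new service cost 236, saving 128.
Extra fixed cost: 146. Net change = 146 − 128 = 18.
(Totals: 417 → 435.)

No — net change +18 (cost rises by 18).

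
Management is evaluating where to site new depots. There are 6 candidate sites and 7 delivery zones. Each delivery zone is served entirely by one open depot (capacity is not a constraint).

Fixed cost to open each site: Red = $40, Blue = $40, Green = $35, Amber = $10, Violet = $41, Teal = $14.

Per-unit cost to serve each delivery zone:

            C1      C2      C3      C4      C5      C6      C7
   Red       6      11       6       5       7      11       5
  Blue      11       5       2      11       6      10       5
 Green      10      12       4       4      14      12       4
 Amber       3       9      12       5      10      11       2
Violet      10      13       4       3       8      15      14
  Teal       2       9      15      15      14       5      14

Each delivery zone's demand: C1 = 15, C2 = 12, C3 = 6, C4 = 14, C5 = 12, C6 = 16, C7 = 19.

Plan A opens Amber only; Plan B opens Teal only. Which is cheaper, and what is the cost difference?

Plan A: {Amber}: C1→Amber 3·15=45, C2→Amber 9·12=108, C3→Amber 12·6=72, C4→Amber 5·14=70, C5→Amber 10·12=120, C6→Amber 11·16=176, C7→Amber 2·19=38. Service 629; fixed 10; total 639.
Plan B: {Teal}: C1→Teal 2·15=30, C2→Teal 9·12=108, C3→Teal 15·6=90, C4→Teal 15·14=210, C5→Teal 14·12=168, C6→Teal 5·16=80, C7→Teal 14·19=266. Service 952; fixed 14; total 966.
Difference: |639 − 966| = 327.

Plan A is cheaper by 327.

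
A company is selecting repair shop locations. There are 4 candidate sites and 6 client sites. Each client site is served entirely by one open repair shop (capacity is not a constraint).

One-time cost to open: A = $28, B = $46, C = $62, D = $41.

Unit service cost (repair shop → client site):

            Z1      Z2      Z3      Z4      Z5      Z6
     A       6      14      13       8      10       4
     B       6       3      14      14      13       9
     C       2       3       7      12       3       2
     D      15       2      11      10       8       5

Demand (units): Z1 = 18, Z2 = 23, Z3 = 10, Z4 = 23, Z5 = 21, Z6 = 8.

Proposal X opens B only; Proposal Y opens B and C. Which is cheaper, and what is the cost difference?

Proposal X: {B}: Z1→B 6·18=108, Z2→B 3·23=69, Z3→B 14·10=140, Z4→B 14·23=322, Z5→B 13·21=273, Z6→B 9·8=72. Service 984; fixed 46; total 1030.
Proposal Y: {B, C}: Z1→C 2·18=36, Z2→B 3·23=69, Z3→C 7·10=70, Z4→C 12·23=276, Z5→C 3·21=63, Z6→C 2·8=16. Service 530; fixed 108; total 638.
Difference: |1030 − 638| = 392.

Proposal Y is cheaper by 392.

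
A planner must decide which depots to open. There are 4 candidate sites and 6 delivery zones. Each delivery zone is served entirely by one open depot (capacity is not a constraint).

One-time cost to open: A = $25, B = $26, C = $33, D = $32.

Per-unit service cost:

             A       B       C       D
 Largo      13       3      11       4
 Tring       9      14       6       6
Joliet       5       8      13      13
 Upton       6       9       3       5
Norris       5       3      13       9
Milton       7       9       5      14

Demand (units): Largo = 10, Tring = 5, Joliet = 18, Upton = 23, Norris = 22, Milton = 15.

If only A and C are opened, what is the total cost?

Total cost: 542

Each delivery zone is assigned to its cheapest site among the open ones.
{A, C}: Largo→C 11·10=110, Tring→C 6·5=30, Joliet→A 5·18=90, Upton→C 3·23=69, Norris→A 5·22=110, Milton→C 5·15=75. Service 484; fixed 58; total 542.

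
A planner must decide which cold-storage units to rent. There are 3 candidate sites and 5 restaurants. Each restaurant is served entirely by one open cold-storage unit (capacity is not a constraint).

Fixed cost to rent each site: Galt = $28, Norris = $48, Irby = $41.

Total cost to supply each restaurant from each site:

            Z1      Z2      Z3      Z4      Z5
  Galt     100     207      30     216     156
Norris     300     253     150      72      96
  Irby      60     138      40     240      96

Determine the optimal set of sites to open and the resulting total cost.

Open Norris and Irby; minimum total cost 495.

For any fixed open set, each restaurant goes to its cheapest open site; total = fixed + service.
{Norris, Irby}: Z1→Irby 60, Z2→Irby 138, Z3→Irby 40, Z4→Norris 72, Z5→Norris 96. Service 406; fixed 89; total 495.
{Galt, Norris, Irby}: Z1→Irby 60, Z2→Irby 138, Z3→Galt 30, Z4→Norris 72, Z5→Norris 96. Service 396; fixed 117; total 513.
{Galt, Norris}: service 505 + fixed 76 = 581
{Galt}: service 709 + fixed 28 = 737
(All 7 nonempty subsets were checked; Norris and Irby is lowest.)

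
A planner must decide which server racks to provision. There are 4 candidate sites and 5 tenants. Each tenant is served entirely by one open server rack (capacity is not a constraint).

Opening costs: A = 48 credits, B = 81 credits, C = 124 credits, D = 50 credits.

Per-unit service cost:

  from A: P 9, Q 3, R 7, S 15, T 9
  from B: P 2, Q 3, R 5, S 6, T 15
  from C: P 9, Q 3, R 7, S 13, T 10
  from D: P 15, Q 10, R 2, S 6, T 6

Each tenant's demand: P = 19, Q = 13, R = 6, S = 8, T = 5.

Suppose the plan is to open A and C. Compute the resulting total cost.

Each tenant is assigned to its cheapest site among the open ones.
{A, C}: P→A 9·19=171, Q→A 3·13=39, R→A 7·6=42, S→C 13·8=104, T→A 9·5=45. Service 401; fixed 172; total 573.

Total cost: 573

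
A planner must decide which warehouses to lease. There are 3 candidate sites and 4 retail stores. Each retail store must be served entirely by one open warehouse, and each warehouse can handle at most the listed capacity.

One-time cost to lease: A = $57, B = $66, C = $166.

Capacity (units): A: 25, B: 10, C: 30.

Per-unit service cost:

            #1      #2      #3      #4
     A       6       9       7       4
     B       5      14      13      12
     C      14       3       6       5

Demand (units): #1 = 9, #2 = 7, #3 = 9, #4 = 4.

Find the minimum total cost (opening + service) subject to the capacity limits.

Minimum total cost: 310

Open {A, B}: #1→B 5·9=45, #2→A 9·7=63, #3→A 7·9=63, #4→A 4·4=16.
Loads: A carries 20/25, B carries 9/10. Service 187; fixed 123; total 310.
Next best feasible plan costs 351.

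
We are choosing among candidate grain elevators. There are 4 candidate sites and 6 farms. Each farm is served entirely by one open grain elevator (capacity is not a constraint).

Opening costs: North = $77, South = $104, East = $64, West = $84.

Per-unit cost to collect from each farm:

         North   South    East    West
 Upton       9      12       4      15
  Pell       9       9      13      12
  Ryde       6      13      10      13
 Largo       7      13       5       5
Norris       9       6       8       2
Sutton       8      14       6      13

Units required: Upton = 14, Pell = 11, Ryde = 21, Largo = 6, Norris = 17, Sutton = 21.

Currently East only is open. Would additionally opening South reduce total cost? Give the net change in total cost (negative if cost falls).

No — net change +26 (cost rises by 26).

Current service cost with {East}: 701.
Adding South: each farm re-picks its cheapest; new service cost 623, saving 78.
Extra fixed cost: 104. Net change = 104 − 78 = 26.
(Totals: 765 → 791.)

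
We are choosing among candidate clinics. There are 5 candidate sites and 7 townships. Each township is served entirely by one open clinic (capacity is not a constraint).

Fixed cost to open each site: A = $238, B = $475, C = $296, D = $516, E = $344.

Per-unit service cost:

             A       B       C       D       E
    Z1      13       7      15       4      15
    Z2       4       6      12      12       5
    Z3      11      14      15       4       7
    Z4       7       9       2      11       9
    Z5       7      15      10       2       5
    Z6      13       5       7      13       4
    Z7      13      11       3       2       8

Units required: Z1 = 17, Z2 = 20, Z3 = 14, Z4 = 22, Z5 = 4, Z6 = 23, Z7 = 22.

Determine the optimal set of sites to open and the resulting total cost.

For any fixed open set, each township goes to its cheapest open site; total = fixed + service.
{E}: Z1→E 15·17=255, Z2→E 5·20=100, Z3→E 7·14=98, Z4→E 9·22=198, Z5→E 5·4=20, Z6→E 4·23=92, Z7→E 8·22=176. Service 939; fixed 344; total 1283.
{A, C}: Z1→A 13·17=221, Z2→A 4·20=80, Z3→A 11·14=154, Z4→C 2·22=44, Z5→A 7·4=28, Z6→C 7·23=161, Z7→C 3·22=66. Service 754; fixed 534; total 1288.
{C}: service 1016 + fixed 296 = 1312
{A, B, C, D, E}: Z1→D 4·17=68, Z2→A 4·20=80, Z3→D 4·14=56, Z4→C 2·22=44, Z5→D 2·4=8, Z6→E 4·23=92, Z7→D 2·22=44. Service 392; fixed 1869; total 2261.
No other subset beats 1283.

Open E only; minimum total cost 1283.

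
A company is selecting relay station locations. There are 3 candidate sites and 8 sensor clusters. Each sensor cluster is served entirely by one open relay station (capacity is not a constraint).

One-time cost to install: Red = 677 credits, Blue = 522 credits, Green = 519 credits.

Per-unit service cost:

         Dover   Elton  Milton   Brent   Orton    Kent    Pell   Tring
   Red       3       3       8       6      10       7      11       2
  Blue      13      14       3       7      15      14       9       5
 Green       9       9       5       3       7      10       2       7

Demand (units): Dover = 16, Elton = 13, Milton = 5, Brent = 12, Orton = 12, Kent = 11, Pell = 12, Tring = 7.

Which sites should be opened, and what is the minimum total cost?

For any fixed open set, each sensor cluster goes to its cheapest open site; total = fixed + service.
{Green}: Dover→Green 9·16=144, Elton→Green 9·13=117, Milton→Green 5·5=25, Brent→Green 3·12=36, Orton→Green 7·12=84, Kent→Green 10·11=110, Pell→Green 2·12=24, Tring→Green 7·7=49. Service 589; fixed 519; total 1108.
{Red}: service 542 + fixed 677 = 1219
{Blue}: service 966 + fixed 522 = 1488
{Red, Blue, Green}: Dover→Red 3·16=48, Elton→Red 3·13=39, Milton→Blue 3·5=15, Brent→Green 3·12=36, Orton→Green 7·12=84, Kent→Red 7·11=77, Pell→Green 2·12=24, Tring→Red 2·7=14. Service 337; fixed 1718; total 2055.
No other subset beats 1108.

Open Green only; minimum total cost 1108.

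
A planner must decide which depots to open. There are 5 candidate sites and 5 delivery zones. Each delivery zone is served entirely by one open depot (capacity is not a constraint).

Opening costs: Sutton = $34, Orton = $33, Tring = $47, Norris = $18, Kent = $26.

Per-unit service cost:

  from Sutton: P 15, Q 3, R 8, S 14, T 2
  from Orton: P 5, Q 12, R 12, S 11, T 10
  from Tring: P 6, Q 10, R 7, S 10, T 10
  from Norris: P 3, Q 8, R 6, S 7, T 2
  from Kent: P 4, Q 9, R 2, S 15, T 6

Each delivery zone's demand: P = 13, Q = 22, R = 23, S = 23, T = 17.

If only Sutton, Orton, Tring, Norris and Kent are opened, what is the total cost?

Total cost: 504

Each delivery zone is assigned to its cheapest site among the open ones.
{Sutton, Orton, Tring, Norris, Kent}: P→Norris 3·13=39, Q→Sutton 3·22=66, R→Kent 2·23=46, S→Norris 7·23=161, T→Sutton 2·17=34. Service 346; fixed 158; total 504.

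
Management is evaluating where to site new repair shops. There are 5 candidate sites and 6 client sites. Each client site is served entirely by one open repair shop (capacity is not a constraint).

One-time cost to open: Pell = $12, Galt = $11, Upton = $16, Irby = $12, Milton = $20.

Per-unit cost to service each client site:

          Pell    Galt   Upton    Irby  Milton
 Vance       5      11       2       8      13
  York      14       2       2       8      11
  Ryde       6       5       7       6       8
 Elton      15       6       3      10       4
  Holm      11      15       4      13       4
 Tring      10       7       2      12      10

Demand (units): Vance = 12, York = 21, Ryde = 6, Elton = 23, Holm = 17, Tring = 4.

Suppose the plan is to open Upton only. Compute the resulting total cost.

Each client site is assigned to its cheapest site among the open ones.
{Upton}: Vance→Upton 2·12=24, York→Upton 2·21=42, Ryde→Upton 7·6=42, Elton→Upton 3·23=69, Holm→Upton 4·17=68, Tring→Upton 2·4=8. Service 253; fixed 16; total 269.

Total cost: 269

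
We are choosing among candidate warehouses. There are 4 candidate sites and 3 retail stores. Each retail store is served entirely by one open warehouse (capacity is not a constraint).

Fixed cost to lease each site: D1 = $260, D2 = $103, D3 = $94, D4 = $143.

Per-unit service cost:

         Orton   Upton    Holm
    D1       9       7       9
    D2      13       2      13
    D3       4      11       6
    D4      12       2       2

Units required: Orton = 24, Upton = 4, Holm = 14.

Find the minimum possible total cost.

Minimum total cost: 318

For any fixed open set, each retail store goes to its cheapest open site; total = fixed + service.
{D3}: Orton→D3 4·24=96, Upton→D3 11·4=44, Holm→D3 6·14=84. Service 224; fixed 94; total 318.
{D3, D4}: service 132 + fixed 237 = 369
{D2, D3}: Orton→D3 4·24=96, Upton→D2 2·4=8, Holm→D3 6·14=84. Service 188; fixed 197; total 385.
{D1, D2, D3, D4}: Orton→D3 4·24=96, Upton→D2 2·4=8, Holm→D4 2·14=28. Service 132; fixed 600; total 732.
No other subset beats 318.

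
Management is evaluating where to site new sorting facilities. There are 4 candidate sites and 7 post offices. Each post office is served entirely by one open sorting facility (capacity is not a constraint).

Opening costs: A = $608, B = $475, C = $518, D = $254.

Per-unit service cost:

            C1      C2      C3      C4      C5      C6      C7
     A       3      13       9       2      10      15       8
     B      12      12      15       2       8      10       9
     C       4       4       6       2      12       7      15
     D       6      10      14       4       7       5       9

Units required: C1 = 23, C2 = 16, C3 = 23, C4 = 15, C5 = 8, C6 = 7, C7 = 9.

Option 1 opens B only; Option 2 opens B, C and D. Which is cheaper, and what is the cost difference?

Option 1: {B}: C1→B 12·23=276, C2→B 12·16=192, C3→B 15·23=345, C4→B 2·15=30, C5→B 8·8=64, C6→B 10·7=70, C7→B 9·9=81. Service 1058; fixed 475; total 1533.
Option 2: {B, C, D}: C1→C 4·23=92, C2→C 4·16=64, C3→C 6·23=138, C4→B 2·15=30, C5→D 7·8=56, C6→D 5·7=35, C7→B 9·9=81. Service 496; fixed 1247; total 1743.
Difference: |1533 − 1743| = 210.

Option 1 is cheaper by 210.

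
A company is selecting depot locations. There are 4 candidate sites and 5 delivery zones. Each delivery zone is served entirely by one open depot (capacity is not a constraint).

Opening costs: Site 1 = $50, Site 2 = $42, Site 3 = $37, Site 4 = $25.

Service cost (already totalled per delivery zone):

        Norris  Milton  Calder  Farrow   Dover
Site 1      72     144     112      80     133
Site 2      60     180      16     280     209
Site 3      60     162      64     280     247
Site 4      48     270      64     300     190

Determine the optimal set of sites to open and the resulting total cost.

For any fixed open set, each delivery zone goes to its cheapest open site; total = fixed + service.
{Site 1, Site 2}: Norris→Site 2 60, Milton→Site 1 144, Calder→Site 2 16, Farrow→Site 1 80, Dover→Site 1 133. Service 433; fixed 92; total 525.
{Site 1, Site 2, Site 4}: Norris→Site 4 48, Milton→Site 1 144, Calder→Site 2 16, Farrow→Site 1 80, Dover→Site 1 133. Service 421; fixed 117; total 538.
{Site 1, Site 4}: service 469 + fixed 75 = 544
{Site 1, Site 2, Site 3, Site 4}: service 421 + fixed 154 = 575
No other subset beats 525.

Open Site 1 and Site 2; minimum total cost 525.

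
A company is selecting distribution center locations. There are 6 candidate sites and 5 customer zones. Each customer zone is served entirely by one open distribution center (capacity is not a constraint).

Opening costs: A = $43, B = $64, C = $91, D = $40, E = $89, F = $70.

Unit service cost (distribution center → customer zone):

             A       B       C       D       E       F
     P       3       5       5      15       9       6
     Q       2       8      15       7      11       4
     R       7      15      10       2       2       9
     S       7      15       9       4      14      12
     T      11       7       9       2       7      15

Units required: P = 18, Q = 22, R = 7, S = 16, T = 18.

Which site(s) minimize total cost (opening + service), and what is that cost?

Open A and D; minimum total cost 295.

For any fixed open set, each customer zone goes to its cheapest open site; total = fixed + service.
{A, D}: P→A 3·18=54, Q→A 2·22=44, R→D 2·7=14, S→D 4·16=64, T→D 2·18=36. Service 212; fixed 83; total 295.
{A, B, D}: service 212 + fixed 147 = 359
{A, D, F}: service 212 + fixed 153 = 365
{A, B, C, D, E, F}: service 212 + fixed 397 = 609
No other subset beats 295.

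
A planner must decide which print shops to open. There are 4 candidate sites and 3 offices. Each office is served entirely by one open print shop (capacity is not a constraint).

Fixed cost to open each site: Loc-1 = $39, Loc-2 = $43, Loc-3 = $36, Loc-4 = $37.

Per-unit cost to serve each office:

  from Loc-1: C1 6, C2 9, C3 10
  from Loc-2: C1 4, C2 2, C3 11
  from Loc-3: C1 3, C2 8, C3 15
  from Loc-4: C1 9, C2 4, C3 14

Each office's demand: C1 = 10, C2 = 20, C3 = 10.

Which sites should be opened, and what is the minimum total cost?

For any fixed open set, each office goes to its cheapest open site; total = fixed + service.
{Loc-2}: C1→Loc-2 4·10=40, C2→Loc-2 2·20=40, C3→Loc-2 11·10=110. Service 190; fixed 43; total 233.
{Loc-2, Loc-3}: service 180 + fixed 79 = 259
{Loc-1, Loc-2}: service 180 + fixed 82 = 262
{Loc-1, Loc-2, Loc-3, Loc-4}: service 170 + fixed 155 = 325
No other subset beats 233.

Open Loc-2 only; minimum total cost 233.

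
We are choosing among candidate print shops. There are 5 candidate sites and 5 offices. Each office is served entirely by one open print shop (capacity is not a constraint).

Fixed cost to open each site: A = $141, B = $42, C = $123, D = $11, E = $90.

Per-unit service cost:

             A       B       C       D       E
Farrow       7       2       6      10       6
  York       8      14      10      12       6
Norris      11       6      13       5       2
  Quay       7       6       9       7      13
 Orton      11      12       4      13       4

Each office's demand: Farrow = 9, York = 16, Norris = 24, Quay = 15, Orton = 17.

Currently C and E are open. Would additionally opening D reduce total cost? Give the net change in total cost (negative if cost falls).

Current service cost with {C, E}: 401.
Adding D: each office re-picks its cheapest; new service cost 371, saving 30.
Extra fixed cost: 11. Net change = 11 − 30 = -19.
(Totals: 614 → 595.)

Yes — net change −19 (cost falls by 19).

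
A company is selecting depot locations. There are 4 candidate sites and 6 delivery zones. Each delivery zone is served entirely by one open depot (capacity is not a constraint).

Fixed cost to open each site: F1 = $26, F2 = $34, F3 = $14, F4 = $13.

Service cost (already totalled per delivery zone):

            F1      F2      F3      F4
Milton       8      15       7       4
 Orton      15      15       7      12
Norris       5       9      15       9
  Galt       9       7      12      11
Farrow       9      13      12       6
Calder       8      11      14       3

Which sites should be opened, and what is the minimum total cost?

For any fixed open set, each delivery zone goes to its cheapest open site; total = fixed + service.
{F4}: Milton→F4 4, Orton→F4 12, Norris→F4 9, Galt→F4 11, Farrow→F4 6, Calder→F4 3. Service 45; fixed 13; total 58.
{F3, F4}: service 40 + fixed 27 = 67
{F1, F4}: service 39 + fixed 39 = 78
{F1, F2, F3, F4}: service 32 + fixed 87 = 119
No other subset beats 58.

Open F4 only; minimum total cost 58.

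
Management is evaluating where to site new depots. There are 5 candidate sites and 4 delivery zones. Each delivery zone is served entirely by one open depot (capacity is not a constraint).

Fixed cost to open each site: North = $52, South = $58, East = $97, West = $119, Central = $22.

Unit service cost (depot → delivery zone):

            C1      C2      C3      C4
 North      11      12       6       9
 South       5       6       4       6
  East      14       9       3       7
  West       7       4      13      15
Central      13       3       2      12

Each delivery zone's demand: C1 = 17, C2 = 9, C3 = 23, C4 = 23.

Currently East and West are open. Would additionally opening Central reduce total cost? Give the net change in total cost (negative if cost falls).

Current service cost with {East, West}: 385.
Adding Central: each delivery zone re-picks its cheapest; new service cost 353, saving 32.
Extra fixed cost: 22. Net change = 22 − 32 = -10.
(Totals: 601 → 591.)

Yes — net change −10 (cost falls by 10).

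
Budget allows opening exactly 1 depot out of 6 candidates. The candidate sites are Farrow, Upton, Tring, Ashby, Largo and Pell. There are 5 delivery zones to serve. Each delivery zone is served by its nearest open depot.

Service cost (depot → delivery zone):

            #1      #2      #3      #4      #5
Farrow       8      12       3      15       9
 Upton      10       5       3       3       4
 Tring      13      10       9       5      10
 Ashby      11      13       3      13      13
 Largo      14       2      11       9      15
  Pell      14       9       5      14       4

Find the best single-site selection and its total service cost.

Choose Upton only; total service cost 25.

With exactly 1 open, each delivery zone uses its cheapest among the chosen.
{Upton}: #1→Upton 10, #2→Upton 5, #3→Upton 3, #4→Upton 3, #5→Upton 4. Service cost 25.
{Pell}: service cost 46
{Farrow}: service cost 47
Among all 6 size-1 choices, {Upton} is lowest.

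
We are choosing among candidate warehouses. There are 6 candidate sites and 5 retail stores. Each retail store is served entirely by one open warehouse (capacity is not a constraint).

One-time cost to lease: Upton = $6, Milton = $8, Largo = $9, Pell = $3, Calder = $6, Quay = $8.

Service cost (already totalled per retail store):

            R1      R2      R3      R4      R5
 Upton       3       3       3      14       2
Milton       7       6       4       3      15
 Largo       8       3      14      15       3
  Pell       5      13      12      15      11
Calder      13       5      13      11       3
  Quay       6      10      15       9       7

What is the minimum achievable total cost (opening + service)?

For any fixed open set, each retail store goes to its cheapest open site; total = fixed + service.
{Upton, Milton}: R1→Upton 3, R2→Upton 3, R3→Upton 3, R4→Milton 3, R5→Upton 2. Service 14; fixed 14; total 28.
{Upton}: service 25 + fixed 6 = 31
{Upton, Milton, Pell}: R1→Upton 3, R2→Upton 3, R3→Upton 3, R4→Milton 3, R5→Upton 2. Service 14; fixed 17; total 31.
{Upton, Milton, Largo, Pell, Calder, Quay}: R1→Upton 3, R2→Upton 3, R3→Upton 3, R4→Milton 3, R5→Upton 2. Service 14; fixed 40; total 54.
No other subset beats 28.

Minimum total cost: 28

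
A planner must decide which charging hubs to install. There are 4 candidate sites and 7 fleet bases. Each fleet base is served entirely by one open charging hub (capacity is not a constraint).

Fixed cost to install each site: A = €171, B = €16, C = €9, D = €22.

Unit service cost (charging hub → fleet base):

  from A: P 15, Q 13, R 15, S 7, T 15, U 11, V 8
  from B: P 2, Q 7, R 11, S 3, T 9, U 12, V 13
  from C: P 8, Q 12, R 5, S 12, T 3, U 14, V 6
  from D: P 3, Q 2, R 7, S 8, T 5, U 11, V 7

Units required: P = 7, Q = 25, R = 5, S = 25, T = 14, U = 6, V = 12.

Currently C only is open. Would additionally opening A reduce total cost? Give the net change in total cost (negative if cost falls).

Current service cost with {C}: 879.
Adding A: each fleet base re-picks its cheapest; new service cost 736, saving 143.
Extra fixed cost: 171. Net change = 171 − 143 = 28.
(Totals: 888 → 916.)

No — net change +28 (cost rises by 28).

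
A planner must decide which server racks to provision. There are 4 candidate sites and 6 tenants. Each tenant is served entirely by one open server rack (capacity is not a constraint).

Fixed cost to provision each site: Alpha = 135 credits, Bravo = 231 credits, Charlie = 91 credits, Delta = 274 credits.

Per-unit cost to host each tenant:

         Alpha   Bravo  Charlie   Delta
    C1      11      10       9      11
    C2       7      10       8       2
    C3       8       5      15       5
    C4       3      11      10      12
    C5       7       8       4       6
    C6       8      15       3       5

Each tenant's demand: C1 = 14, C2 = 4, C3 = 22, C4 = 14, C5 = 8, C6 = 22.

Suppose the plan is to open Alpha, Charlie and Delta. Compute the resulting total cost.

Each tenant is assigned to its cheapest site among the open ones.
{Alpha, Charlie, Delta}: C1→Charlie 9·14=126, C2→Delta 2·4=8, C3→Delta 5·22=110, C4→Alpha 3·14=42, C5→Charlie 4·8=32, C6→Charlie 3·22=66. Service 384; fixed 500; total 884.

Total cost: 884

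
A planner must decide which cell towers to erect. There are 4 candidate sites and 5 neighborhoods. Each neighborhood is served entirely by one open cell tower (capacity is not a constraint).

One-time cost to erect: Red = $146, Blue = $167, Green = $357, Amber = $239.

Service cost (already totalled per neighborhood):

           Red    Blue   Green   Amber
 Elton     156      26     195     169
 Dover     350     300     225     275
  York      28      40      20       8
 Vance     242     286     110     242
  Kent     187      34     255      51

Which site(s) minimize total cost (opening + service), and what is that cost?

Open Blue only; minimum total cost 853.

For any fixed open set, each neighborhood goes to its cheapest open site; total = fixed + service.
{Blue}: Elton→Blue 26, Dover→Blue 300, York→Blue 40, Vance→Blue 286, Kent→Blue 34. Service 686; fixed 167; total 853.
{Blue, Green}: service 415 + fixed 524 = 939
{Red, Blue}: service 630 + fixed 313 = 943
{Red, Blue, Green, Amber}: Elton→Blue 26, Dover→Green 225, York→Amber 8, Vance→Green 110, Kent→Blue 34. Service 403; fixed 909; total 1312.
No other subset beats 853.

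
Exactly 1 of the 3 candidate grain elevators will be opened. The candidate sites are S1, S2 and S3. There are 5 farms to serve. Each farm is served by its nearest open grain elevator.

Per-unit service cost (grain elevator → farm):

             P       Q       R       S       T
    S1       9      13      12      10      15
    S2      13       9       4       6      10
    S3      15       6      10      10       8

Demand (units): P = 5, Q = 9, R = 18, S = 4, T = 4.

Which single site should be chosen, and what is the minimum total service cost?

Choose S2 only; total service cost 282.

With exactly 1 open, each farm uses its cheapest among the chosen.
{S2}: P→S2 13·5=65, Q→S2 9·9=81, R→S2 4·18=72, S→S2 6·4=24, T→S2 10·4=40. Service cost 282.
{S3}: service cost 381
{S1}: service cost 478
Among all 3 size-1 choices, {S2} is lowest.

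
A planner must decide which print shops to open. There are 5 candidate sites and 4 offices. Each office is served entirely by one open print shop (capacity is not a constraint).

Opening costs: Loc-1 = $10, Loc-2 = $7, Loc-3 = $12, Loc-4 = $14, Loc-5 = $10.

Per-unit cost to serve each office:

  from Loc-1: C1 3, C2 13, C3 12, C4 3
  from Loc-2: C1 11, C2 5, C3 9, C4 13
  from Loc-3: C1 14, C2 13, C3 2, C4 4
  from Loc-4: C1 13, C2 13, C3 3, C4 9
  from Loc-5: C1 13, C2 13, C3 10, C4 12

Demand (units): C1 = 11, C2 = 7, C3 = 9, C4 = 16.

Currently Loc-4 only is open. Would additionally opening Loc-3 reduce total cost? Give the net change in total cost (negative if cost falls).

Yes — net change −77 (cost falls by 77).

Current service cost with {Loc-4}: 405.
Adding Loc-3: each office re-picks its cheapest; new service cost 316, saving 89.
Extra fixed cost: 12. Net change = 12 − 89 = -77.
(Totals: 419 → 342.)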